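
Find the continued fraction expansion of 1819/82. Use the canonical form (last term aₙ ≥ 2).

1819 = 22·82 + 15
82 = 5·15 + 7
15 = 2·7 + 1
7 = 7·1 + 0  (stop)
So 1819/82 = [22; 5, 2, 7].

[22; 5, 2, 7]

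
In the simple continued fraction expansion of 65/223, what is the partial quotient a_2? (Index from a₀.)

2

65 = 0·223 + 65   →  a_0 = 0
223 = 3·65 + 28   →  a_1 = 3
65 = 2·28 + 9   →  a_2 = 2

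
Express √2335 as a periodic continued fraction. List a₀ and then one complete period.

a₀ = ⌊√2335⌋ = 48.
With m₀=0, d₀=1 and mₖ₊₁ = dₖaₖ − mₖ, dₖ₊₁ = (n − mₖ₊₁²)/dₖ, aₖ₊₁ = ⌊(a₀+mₖ₊₁)/dₖ₊₁⌋:
  k=1: m=48, d=31, a=3
  k=2: m=45, d=10, a=9
  k=3: m=45, d=31, a=3
  k=4: m=48, d=1, a=96
d=1 and a=2a₀=96 at k=4, so the next step gives (m, d) = (48, 31) again — its k=1 value — and the period has length 4.

[48; 3, 9, 3, 96]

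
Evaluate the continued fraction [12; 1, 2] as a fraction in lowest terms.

38/3

Fold from the inside: start with 2/1.
  1 + 1/2 = 3/2
  12 + 2/3 = 38/3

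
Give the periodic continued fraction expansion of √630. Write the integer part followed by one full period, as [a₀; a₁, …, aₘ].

a₀ = ⌊√630⌋ = 25.
With m₀=0, d₀=1 and mₖ₊₁ = dₖaₖ − mₖ, dₖ₊₁ = (n − mₖ₊₁²)/dₖ, aₖ₊₁ = ⌊(a₀+mₖ₊₁)/dₖ₊₁⌋:
  k=1: m=25, d=5, a=10
  k=2: m=25, d=1, a=50
d=1 and a=2a₀=50 at k=2, so the next step gives (m, d) = (25, 5) again — its k=1 value — and the period has length 2.

[25; 10, 50]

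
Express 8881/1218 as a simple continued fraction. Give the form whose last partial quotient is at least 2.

[7; 3, 2, 3, 8, 6]

8881 = 7*1218 + 355
1218 = 3*355 + 153
355 = 2*153 + 49
153 = 3*49 + 6
49 = 8*6 + 1
6 = 6*1 + 0  (stop)
So 8881/1218 = [7; 3, 2, 3, 8, 6].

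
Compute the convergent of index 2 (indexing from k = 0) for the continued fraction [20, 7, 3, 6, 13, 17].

443/22

Using pₖ = aₖpₖ₋₁ + pₖ₋₂, qₖ = aₖqₖ₋₁ + qₖ₋₂ (with p₋₁=1, p₋₂=0, q₋₁=0, q₋₂=1):
  k=0: a=20, p=20, q=1
  k=1: a=7, p=141, q=7
  k=2: a=3, p=443, q=22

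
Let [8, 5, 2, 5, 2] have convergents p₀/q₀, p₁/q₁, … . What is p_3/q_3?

491/60

Using pₖ = aₖpₖ₋₁ + pₖ₋₂, qₖ = aₖqₖ₋₁ + qₖ₋₂ (with p₋₁=1, p₋₂=0, q₋₁=0, q₋₂=1):
  k=0: a=8, p=8, q=1
  k=1: a=5, p=41, q=5
  k=2: a=2, p=90, q=11
  k=3: a=5, p=491, q=60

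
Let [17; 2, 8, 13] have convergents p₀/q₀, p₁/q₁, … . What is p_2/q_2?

Using pₖ = aₖpₖ₋₁ + pₖ₋₂, qₖ = aₖqₖ₋₁ + qₖ₋₂ (with p₋₁=1, p₋₂=0, q₋₁=0, q₋₂=1):
  k=0: a=17, p=17, q=1
  k=1: a=2, p=35, q=2
  k=2: a=8, p=297, q=17

297/17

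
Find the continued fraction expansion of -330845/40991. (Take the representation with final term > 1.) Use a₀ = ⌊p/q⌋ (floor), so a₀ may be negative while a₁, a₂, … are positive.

[-9; 1, 13, 19, 15, 3, 3]

-330845 = -9*40991 + 38074
40991 = 1*38074 + 2917
38074 = 13*2917 + 153
2917 = 19*153 + 10
153 = 15*10 + 3
10 = 3*3 + 1
3 = 3*1 + 0  (stop)
So -330845/40991 = [-9; 1, 13, 19, 15, 3, 3].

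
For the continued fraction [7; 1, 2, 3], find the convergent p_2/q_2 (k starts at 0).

Using pₖ = aₖpₖ₋₁ + pₖ₋₂, qₖ = aₖqₖ₋₁ + qₖ₋₂ (with p₋₁=1, p₋₂=0, q₋₁=0, q₋₂=1):
  k=0: a=7, p=7, q=1
  k=1: a=1, p=8, q=1
  k=2: a=2, p=23, q=3

23/3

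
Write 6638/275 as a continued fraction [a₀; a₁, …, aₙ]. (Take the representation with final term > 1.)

[24; 7, 4, 4, 2]

6638 = 24*275 + 38
275 = 7*38 + 9
38 = 4*9 + 2
9 = 4*2 + 1
2 = 2*1 + 0  (stop)
So 6638/275 = [24; 7, 4, 4, 2].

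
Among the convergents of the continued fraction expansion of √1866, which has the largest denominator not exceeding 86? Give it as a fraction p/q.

√1866 = [43; 5, 14, 5, 86, …] (period length 4).
Convergents:
  p_0/q_0 = 43/1
  p_1/q_1 = 216/5
  p_2/q_2 = 3067/71
  p_3/q_3 = 15551/360
q_2 = 71 ≤ 86 < 360 = q_3, so the answer is 3067/71.

3067/71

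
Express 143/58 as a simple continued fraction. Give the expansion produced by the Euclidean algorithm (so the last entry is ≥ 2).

143 = 2·58 + 27
58 = 2·27 + 4
27 = 6·4 + 3
4 = 1·3 + 1
3 = 3·1 + 0  (stop)
So 143/58 = [2; 2, 6, 1, 3].

[2; 2, 6, 1, 3]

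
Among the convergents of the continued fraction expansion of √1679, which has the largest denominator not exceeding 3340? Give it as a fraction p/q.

√1679 = [40; 1, 39, 1, 80, …] (period length 4).
Convergents:
  p_0/q_0 = 40/1
  p_1/q_1 = 41/1
  p_2/q_2 = 1639/40
  p_3/q_3 = 1680/41
  p_4/q_4 = 136039/3320
  p_5/q_5 = 137719/3361
q_4 = 3320 ≤ 3340 < 3361 = q_5, so the answer is 136039/3320.

136039/3320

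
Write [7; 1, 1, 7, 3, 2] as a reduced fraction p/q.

821/109

Using pₖ = aₖpₖ₋₁ + pₖ₋₂ and qₖ = aₖqₖ₋₁ + qₖ₋₂:
  k=0: a=7, p=7, q=1
  k=1: a=1, p=8, q=1
  k=2: a=1, p=15, q=2
  k=3: a=7, p=113, q=15
  k=4: a=3, p=354, q=47
  k=5: a=2, p=821, q=109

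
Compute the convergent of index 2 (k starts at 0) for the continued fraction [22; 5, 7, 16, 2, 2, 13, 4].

Using pₖ = aₖpₖ₋₁ + pₖ₋₂, qₖ = aₖqₖ₋₁ + qₖ₋₂ (with p₋₁=1, p₋₂=0, q₋₁=0, q₋₂=1):
  k=0: a=22, p=22, q=1
  k=1: a=5, p=111, q=5
  k=2: a=7, p=799, q=36

799/36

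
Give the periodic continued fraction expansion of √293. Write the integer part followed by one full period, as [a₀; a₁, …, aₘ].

[17; 8, 1, 1, 8, 34]

a₀ = ⌊√293⌋ = 17.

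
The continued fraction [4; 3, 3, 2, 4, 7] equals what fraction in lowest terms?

3172/737

Using pₖ = aₖpₖ₋₁ + pₖ₋₂ and qₖ = aₖqₖ₋₁ + qₖ₋₂:
  k=0: a=4, p=4, q=1
  k=1: a=3, p=13, q=3
  k=2: a=3, p=43, q=10
  k=3: a=2, p=99, q=23
  k=4: a=4, p=439, q=102
  k=5: a=7, p=3172, q=737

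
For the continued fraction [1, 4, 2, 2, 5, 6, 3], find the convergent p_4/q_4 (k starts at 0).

Using pₖ = aₖpₖ₋₁ + pₖ₋₂, qₖ = aₖqₖ₋₁ + qₖ₋₂ (with p₋₁=1, p₋₂=0, q₋₁=0, q₋₂=1):
  k=0: a=1, p=1, q=1
  k=1: a=4, p=5, q=4
  k=2: a=2, p=11, q=9
  k=3: a=2, p=27, q=22
  k=4: a=5, p=146, q=119

146/119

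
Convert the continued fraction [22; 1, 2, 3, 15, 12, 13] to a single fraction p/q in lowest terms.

548212/24151

Fold from the inside: start with 13/1.
  12 + 1/13 = 157/13
  15 + 13/157 = 2368/157
  3 + 157/2368 = 7261/2368
  2 + 2368/7261 = 16890/7261
  1 + 7261/16890 = 24151/16890
  22 + 16890/24151 = 548212/24151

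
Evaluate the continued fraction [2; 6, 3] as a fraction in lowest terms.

Fold from the inside: start with 3/1.
  6 + 1/3 = 19/3
  2 + 3/19 = 41/19

41/19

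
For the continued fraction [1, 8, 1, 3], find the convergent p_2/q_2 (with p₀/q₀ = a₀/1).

Using pₖ = aₖpₖ₋₁ + pₖ₋₂, qₖ = aₖqₖ₋₁ + qₖ₋₂ (with p₋₁=1, p₋₂=0, q₋₁=0, q₋₂=1):
  k=0: a=1, p=1, q=1
  k=1: a=8, p=9, q=8
  k=2: a=1, p=10, q=9

10/9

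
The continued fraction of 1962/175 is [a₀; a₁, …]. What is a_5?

2

1962 = 11·175 + 37   →  a_0 = 11
175 = 4·37 + 27   →  a_1 = 4
37 = 1·27 + 10   →  a_2 = 1
27 = 2·10 + 7   →  a_3 = 2
10 = 1·7 + 3   →  a_4 = 1
7 = 2·3 + 1   →  a_5 = 2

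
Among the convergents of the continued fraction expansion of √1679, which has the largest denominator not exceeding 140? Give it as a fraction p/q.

√1679 = [40; 1, 39, 1, 80, …] (period length 4).
Convergents:
  p_0/q_0 = 40/1
  p_1/q_1 = 41/1
  p_2/q_2 = 1639/40
  p_3/q_3 = 1680/41
  p_4/q_4 = 136039/3320
q_3 = 41 ≤ 140 < 3320 = q_4, so the answer is 1680/41.

1680/41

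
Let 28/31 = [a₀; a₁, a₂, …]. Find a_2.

28 = 0·31 + 28   →  a_0 = 0
31 = 1·28 + 3   →  a_1 = 1
28 = 9·3 + 1   →  a_2 = 9

9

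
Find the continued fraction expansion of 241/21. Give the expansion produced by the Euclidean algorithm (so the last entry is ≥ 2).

241 = 11×21 + 10
21 = 2×10 + 1
10 = 10×1 + 0  (stop)
So 241/21 = [11; 2, 10].

[11; 2, 10]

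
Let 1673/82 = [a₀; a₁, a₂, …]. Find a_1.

2

1673 = 20·82 + 33   →  a_0 = 20
82 = 2·33 + 16   →  a_1 = 2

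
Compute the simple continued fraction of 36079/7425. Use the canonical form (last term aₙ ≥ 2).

36079 = 4*7425 + 6379
7425 = 1*6379 + 1046
6379 = 6*1046 + 103
1046 = 10*103 + 16
103 = 6*16 + 7
16 = 2*7 + 2
7 = 3*2 + 1
2 = 2*1 + 0  (stop)
So 36079/7425 = [4; 1, 6, 10, 6, 2, 3, 2].

[4; 1, 6, 10, 6, 2, 3, 2]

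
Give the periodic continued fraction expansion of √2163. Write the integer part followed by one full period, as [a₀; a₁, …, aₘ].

[46; 1, 1, 30, 1, 1, 92]

a₀ = ⌊√2163⌋ = 46.
With m₀=0, d₀=1 and mₖ₊₁ = dₖaₖ − mₖ, dₖ₊₁ = (n − mₖ₊₁²)/dₖ, aₖ₊₁ = ⌊(a₀+mₖ₊₁)/dₖ₊₁⌋:
  k=1: m=46, d=47, a=1
  k=2: m=1, d=46, a=1
  k=3: m=45, d=3, a=30
  k=4: m=45, d=46, a=1
  k=5: m=1, d=47, a=1
  k=6: m=46, d=1, a=92
d=1 and a=2a₀=92 at k=6, so the next step gives (m, d) = (46, 47) again — its k=1 value — and the period has length 6.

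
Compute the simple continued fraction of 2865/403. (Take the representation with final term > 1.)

[7; 9, 6, 3, 2]

2865 = 7*403 + 44
403 = 9*44 + 7
44 = 6*7 + 2
7 = 3*2 + 1
2 = 2*1 + 0  (stop)
So 2865/403 = [7; 9, 6, 3, 2].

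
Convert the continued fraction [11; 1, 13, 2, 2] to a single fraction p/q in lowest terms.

Fold from the inside: start with 2/1.
  2 + 1/2 = 5/2
  13 + 2/5 = 67/5
  1 + 5/67 = 72/67
  11 + 67/72 = 859/72

859/72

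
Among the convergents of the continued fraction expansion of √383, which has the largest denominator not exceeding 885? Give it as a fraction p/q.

√383 = [19; 1, 1, 3, 19, 3, 1, 1, 38, …] (period length 8).
Convergents:
  p_0/q_0 = 19/1
  p_1/q_1 = 20/1
  p_2/q_2 = 39/2
  p_3/q_3 = 137/7
  p_4/q_4 = 2642/135
  p_5/q_5 = 8063/412
  p_6/q_6 = 10705/547
  p_7/q_7 = 18768/959
q_6 = 547 ≤ 885 < 959 = q_7, so the answer is 10705/547.

10705/547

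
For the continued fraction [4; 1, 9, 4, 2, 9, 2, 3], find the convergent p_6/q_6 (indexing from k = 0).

8971/1830

Using pₖ = aₖpₖ₋₁ + pₖ₋₂, qₖ = aₖqₖ₋₁ + qₖ₋₂ (with p₋₁=1, p₋₂=0, q₋₁=0, q₋₂=1):
  k=0: a=4, p=4, q=1
  k=1: a=1, p=5, q=1
  k=2: a=9, p=49, q=10
  k=3: a=4, p=201, q=41
  k=4: a=2, p=451, q=92
  k=5: a=9, p=4260, q=869
  k=6: a=2, p=8971, q=1830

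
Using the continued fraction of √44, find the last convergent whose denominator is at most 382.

2514/379

√44 = [6; 1, 1, 1, 2, 1, 1, 1, 12, …] (period length 8).
Convergents:
  p_0/q_0 = 6/1
  p_1/q_1 = 7/1
  p_2/q_2 = 13/2
  p_3/q_3 = 20/3
  p_4/q_4 = 53/8
  p_5/q_5 = 73/11
  p_6/q_6 = 126/19
  p_7/q_7 = 199/30
  p_8/q_8 = 2514/379
  p_9/q_9 = 2713/409
q_8 = 379 ≤ 382 < 409 = q_9, so the answer is 2514/379.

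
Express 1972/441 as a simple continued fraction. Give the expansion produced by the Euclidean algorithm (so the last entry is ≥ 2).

1972 = 4·441 + 208
441 = 2·208 + 25
208 = 8·25 + 8
25 = 3·8 + 1
8 = 8·1 + 0  (stop)
So 1972/441 = [4; 2, 8, 3, 8].

[4; 2, 8, 3, 8]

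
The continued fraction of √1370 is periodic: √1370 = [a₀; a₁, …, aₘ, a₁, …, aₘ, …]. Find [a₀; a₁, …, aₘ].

[37; 74]

a₀ = ⌊√1370⌋ = 37.
With m₀=0, d₀=1 and mₖ₊₁ = dₖaₖ − mₖ, dₖ₊₁ = (n − mₖ₊₁²)/dₖ, aₖ₊₁ = ⌊(a₀+mₖ₊₁)/dₖ₊₁⌋:
  k=1: m=37, d=1, a=74
d=1 and a=2a₀=74 at k=1, so the next step gives (m, d) = (37, 1) again — its k=1 value — and the period has length 1.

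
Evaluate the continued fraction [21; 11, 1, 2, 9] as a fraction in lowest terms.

6895/327

Using pₖ = aₖpₖ₋₁ + pₖ₋₂ and qₖ = aₖqₖ₋₁ + qₖ₋₂:
  k=0: a=21, p=21, q=1
  k=1: a=11, p=232, q=11
  k=2: a=1, p=253, q=12
  k=3: a=2, p=738, q=35
  k=4: a=9, p=6895, q=327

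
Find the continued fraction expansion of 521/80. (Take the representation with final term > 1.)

[6; 1, 1, 19, 2]

521 = 6·80 + 41
80 = 1·41 + 39
41 = 1·39 + 2
39 = 19·2 + 1
2 = 2·1 + 0  (stop)
So 521/80 = [6; 1, 1, 19, 2].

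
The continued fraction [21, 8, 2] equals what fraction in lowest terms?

359/17

Fold from the inside: start with 2/1.
  8 + 1/2 = 17/2
  21 + 2/17 = 359/17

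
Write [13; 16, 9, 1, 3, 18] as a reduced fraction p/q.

149757/11465

Fold from the inside: start with 18/1.
  3 + 1/18 = 55/18
  1 + 18/55 = 73/55
  9 + 55/73 = 712/73
  16 + 73/712 = 11465/712
  13 + 712/11465 = 149757/11465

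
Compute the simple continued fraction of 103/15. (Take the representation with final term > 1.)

103 = 6*15 + 13
15 = 1*13 + 2
13 = 6*2 + 1
2 = 2*1 + 0  (stop)
So 103/15 = [6; 1, 6, 2].

[6; 1, 6, 2]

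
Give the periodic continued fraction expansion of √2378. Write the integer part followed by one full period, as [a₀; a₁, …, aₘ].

[48; 1, 3, 3, 1, 96]

a₀ = ⌊√2378⌋ = 48.
With m₀=0, d₀=1 and mₖ₊₁ = dₖaₖ − mₖ, dₖ₊₁ = (n − mₖ₊₁²)/dₖ, aₖ₊₁ = ⌊(a₀+mₖ₊₁)/dₖ₊₁⌋:
  k=1: m=48, d=74, a=1
  k=2: m=26, d=23, a=3
  k=3: m=43, d=23, a=3
  k=4: m=26, d=74, a=1
  k=5: m=48, d=1, a=96
d=1 and a=2a₀=96 at k=5, so the next step gives (m, d) = (48, 74) again — its k=1 value — and the period has length 5.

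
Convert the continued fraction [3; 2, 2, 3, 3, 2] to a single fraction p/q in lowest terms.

Using pₖ = aₖpₖ₋₁ + pₖ₋₂ and qₖ = aₖqₖ₋₁ + qₖ₋₂:
  k=0: a=3, p=3, q=1
  k=1: a=2, p=7, q=2
  k=2: a=2, p=17, q=5
  k=3: a=3, p=58, q=17
  k=4: a=3, p=191, q=56
  k=5: a=2, p=440, q=129

440/129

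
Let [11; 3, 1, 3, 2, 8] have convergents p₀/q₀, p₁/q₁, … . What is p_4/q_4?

Using pₖ = aₖpₖ₋₁ + pₖ₋₂, qₖ = aₖqₖ₋₁ + qₖ₋₂ (with p₋₁=1, p₋₂=0, q₋₁=0, q₋₂=1):
  k=0: a=11, p=11, q=1
  k=1: a=3, p=34, q=3
  k=2: a=1, p=45, q=4
  k=3: a=3, p=169, q=15
  k=4: a=2, p=383, q=34

383/34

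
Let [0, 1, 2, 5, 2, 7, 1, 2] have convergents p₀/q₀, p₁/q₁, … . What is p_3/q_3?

11/16

Using pₖ = aₖpₖ₋₁ + pₖ₋₂, qₖ = aₖqₖ₋₁ + qₖ₋₂ (with p₋₁=1, p₋₂=0, q₋₁=0, q₋₂=1):
  k=0: a=0, p=0, q=1
  k=1: a=1, p=1, q=1
  k=2: a=2, p=2, q=3
  k=3: a=5, p=11, q=16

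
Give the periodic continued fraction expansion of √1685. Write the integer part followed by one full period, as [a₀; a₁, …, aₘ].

a₀ = ⌊√1685⌋ = 41.
With m₀=0, d₀=1 and mₖ₊₁ = dₖaₖ − mₖ, dₖ₊₁ = (n − mₖ₊₁²)/dₖ, aₖ₊₁ = ⌊(a₀+mₖ₊₁)/dₖ₊₁⌋:
  k=1: m=41, d=4, a=20
  k=2: m=39, d=41, a=1
  k=3: m=2, d=41, a=1
  k=4: m=39, d=4, a=20
  k=5: m=41, d=1, a=82
d=1 and a=2a₀=82 at k=5, so the next step gives (m, d) = (41, 4) again — its k=1 value — and the period has length 5.

[41; 20, 1, 1, 20, 82]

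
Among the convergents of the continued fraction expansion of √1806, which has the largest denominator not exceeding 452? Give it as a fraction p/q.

14449/340

√1806 = [42; 2, 84, …] (period length 2).
Convergents:
  p_0/q_0 = 42/1
  p_1/q_1 = 85/2
  p_2/q_2 = 7182/169
  p_3/q_3 = 14449/340
  p_4/q_4 = 1220898/28729
q_3 = 340 ≤ 452 < 28729 = q_4, so the answer is 14449/340.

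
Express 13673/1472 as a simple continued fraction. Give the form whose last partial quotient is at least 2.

13673 = 9×1472 + 425
1472 = 3×425 + 197
425 = 2×197 + 31
197 = 6×31 + 11
31 = 2×11 + 9
11 = 1×9 + 2
9 = 4×2 + 1
2 = 2×1 + 0  (stop)
So 13673/1472 = [9; 3, 2, 6, 2, 1, 4, 2].

[9; 3, 2, 6, 2, 1, 4, 2]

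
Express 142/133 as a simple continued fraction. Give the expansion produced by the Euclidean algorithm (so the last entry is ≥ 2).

[1; 14, 1, 3, 2]

142 = 1·133 + 9
133 = 14·9 + 7
9 = 1·7 + 2
7 = 3·2 + 1
2 = 2·1 + 0  (stop)
So 142/133 = [1; 14, 1, 3, 2].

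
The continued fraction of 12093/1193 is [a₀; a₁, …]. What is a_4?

2

12093 = 10·1193 + 163   →  a_0 = 10
1193 = 7·163 + 52   →  a_1 = 7
163 = 3·52 + 7   →  a_2 = 3
52 = 7·7 + 3   →  a_3 = 7
7 = 2·3 + 1   →  a_4 = 2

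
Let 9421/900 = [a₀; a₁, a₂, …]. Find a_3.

3

9421 = 10·900 + 421   →  a_0 = 10
900 = 2·421 + 58   →  a_1 = 2
421 = 7·58 + 15   →  a_2 = 7
58 = 3·15 + 13   →  a_3 = 3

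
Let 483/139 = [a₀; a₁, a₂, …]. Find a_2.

9

483 = 3·139 + 66   →  a_0 = 3
139 = 2·66 + 7   →  a_1 = 2
66 = 9·7 + 3   →  a_2 = 9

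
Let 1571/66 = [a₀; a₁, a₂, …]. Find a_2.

4

1571 = 23·66 + 53   →  a_0 = 23
66 = 1·53 + 13   →  a_1 = 1
53 = 4·13 + 1   →  a_2 = 4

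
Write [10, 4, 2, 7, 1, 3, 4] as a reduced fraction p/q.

Using pₖ = aₖpₖ₋₁ + pₖ₋₂ and qₖ = aₖqₖ₋₁ + qₖ₋₂:
  k=0: a=10, p=10, q=1
  k=1: a=4, p=41, q=4
  k=2: a=2, p=92, q=9
  k=3: a=7, p=685, q=67
  k=4: a=1, p=777, q=76
  k=5: a=3, p=3016, q=295
  k=6: a=4, p=12841, q=1256

12841/1256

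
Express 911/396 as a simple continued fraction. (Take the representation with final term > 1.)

911 = 2×396 + 119
396 = 3×119 + 39
119 = 3×39 + 2
39 = 19×2 + 1
2 = 2×1 + 0  (stop)
So 911/396 = [2; 3, 3, 19, 2].

[2; 3, 3, 19, 2]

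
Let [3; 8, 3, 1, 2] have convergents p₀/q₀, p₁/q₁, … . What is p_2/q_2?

Using pₖ = aₖpₖ₋₁ + pₖ₋₂, qₖ = aₖqₖ₋₁ + qₖ₋₂ (with p₋₁=1, p₋₂=0, q₋₁=0, q₋₂=1):
  k=0: a=3, p=3, q=1
  k=1: a=8, p=25, q=8
  k=2: a=3, p=78, q=25

78/25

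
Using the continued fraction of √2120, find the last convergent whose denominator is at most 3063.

√2120 = [46; 23, 92, …] (period length 2).
Convergents:
  p_0/q_0 = 46/1
  p_1/q_1 = 1059/23
  p_2/q_2 = 97474/2117
  p_3/q_3 = 2242961/48714
q_2 = 2117 ≤ 3063 < 48714 = q_3, so the answer is 97474/2117.

97474/2117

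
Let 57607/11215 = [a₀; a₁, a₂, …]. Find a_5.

9

57607 = 5·11215 + 1532   →  a_0 = 5
11215 = 7·1532 + 491   →  a_1 = 7
1532 = 3·491 + 59   →  a_2 = 3
491 = 8·59 + 19   →  a_3 = 8
59 = 3·19 + 2   →  a_4 = 3
19 = 9·2 + 1   →  a_5 = 9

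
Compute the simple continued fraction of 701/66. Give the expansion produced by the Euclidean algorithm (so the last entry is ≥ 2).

[10; 1, 1, 1, 1, 1, 3, 2]

701 = 10*66 + 41
66 = 1*41 + 25
41 = 1*25 + 16
25 = 1*16 + 9
16 = 1*9 + 7
9 = 1*7 + 2
7 = 3*2 + 1
2 = 2*1 + 0  (stop)
So 701/66 = [10; 1, 1, 1, 1, 1, 3, 2].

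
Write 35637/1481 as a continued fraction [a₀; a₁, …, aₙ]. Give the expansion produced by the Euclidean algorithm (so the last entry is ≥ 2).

35637 = 24·1481 + 93
1481 = 15·93 + 86
93 = 1·86 + 7
86 = 12·7 + 2
7 = 3·2 + 1
2 = 2·1 + 0  (stop)
So 35637/1481 = [24; 15, 1, 12, 3, 2].

[24; 15, 1, 12, 3, 2]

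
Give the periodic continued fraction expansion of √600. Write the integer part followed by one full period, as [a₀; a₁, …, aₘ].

[24; 2, 48]

a₀ = ⌊√600⌋ = 24.
With m₀=0, d₀=1 and mₖ₊₁ = dₖaₖ − mₖ, dₖ₊₁ = (n − mₖ₊₁²)/dₖ, aₖ₊₁ = ⌊(a₀+mₖ₊₁)/dₖ₊₁⌋:
  k=1: m=24, d=24, a=2
  k=2: m=24, d=1, a=48
d=1 and a=2a₀=48 at k=2, so the next step gives (m, d) = (24, 24) again — its k=1 value — and the period has length 2.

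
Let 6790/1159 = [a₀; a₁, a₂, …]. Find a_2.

6

6790 = 5·1159 + 995   →  a_0 = 5
1159 = 1·995 + 164   →  a_1 = 1
995 = 6·164 + 11   →  a_2 = 6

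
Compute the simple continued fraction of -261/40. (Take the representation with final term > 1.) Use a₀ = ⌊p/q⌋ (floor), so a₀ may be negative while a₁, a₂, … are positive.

-261 = -7·40 + 19
40 = 2·19 + 2
19 = 9·2 + 1
2 = 2·1 + 0  (stop)
So -261/40 = [-7; 2, 9, 2].

[-7; 2, 9, 2]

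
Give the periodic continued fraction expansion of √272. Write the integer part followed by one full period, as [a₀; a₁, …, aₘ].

[16; 2, 32]

a₀ = ⌊√272⌋ = 16.
With m₀=0, d₀=1 and mₖ₊₁ = dₖaₖ − mₖ, dₖ₊₁ = (n − mₖ₊₁²)/dₖ, aₖ₊₁ = ⌊(a₀+mₖ₊₁)/dₖ₊₁⌋:
  k=1: m=16, d=16, a=2
  k=2: m=16, d=1, a=32
d=1 and a=2a₀=32 at k=2, so the next step gives (m, d) = (16, 16) again — its k=1 value — and the period has length 2.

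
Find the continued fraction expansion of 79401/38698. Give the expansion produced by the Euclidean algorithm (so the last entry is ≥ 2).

[2; 19, 3, 3, 13, 15]

79401 = 2*38698 + 2005
38698 = 19*2005 + 603
2005 = 3*603 + 196
603 = 3*196 + 15
196 = 13*15 + 1
15 = 15*1 + 0  (stop)
So 79401/38698 = [2; 19, 3, 3, 13, 15].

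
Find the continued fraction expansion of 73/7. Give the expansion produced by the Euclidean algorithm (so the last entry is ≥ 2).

[10; 2, 3]

73 = 10*7 + 3
7 = 2*3 + 1
3 = 3*1 + 0  (stop)
So 73/7 = [10; 2, 3].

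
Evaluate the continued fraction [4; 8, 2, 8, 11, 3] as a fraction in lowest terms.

20372/4947

Using pₖ = aₖpₖ₋₁ + pₖ₋₂ and qₖ = aₖqₖ₋₁ + qₖ₋₂:
  k=0: a=4, p=4, q=1
  k=1: a=8, p=33, q=8
  k=2: a=2, p=70, q=17
  k=3: a=8, p=593, q=144
  k=4: a=11, p=6593, q=1601
  k=5: a=3, p=20372, q=4947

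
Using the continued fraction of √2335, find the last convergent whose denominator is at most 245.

4204/87

√2335 = [48; 3, 9, 3, 96, …] (period length 4).
Convergents:
  p_0/q_0 = 48/1
  p_1/q_1 = 145/3
  p_2/q_2 = 1353/28
  p_3/q_3 = 4204/87
  p_4/q_4 = 404937/8380
q_3 = 87 ≤ 245 < 8380 = q_4, so the answer is 4204/87.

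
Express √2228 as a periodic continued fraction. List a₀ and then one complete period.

[47; 4, 1, 22, 1, 4, 94]

a₀ = ⌊√2228⌋ = 47.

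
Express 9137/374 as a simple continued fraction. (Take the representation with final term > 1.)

[24; 2, 3, 10, 2, 2]

9137 = 24·374 + 161
374 = 2·161 + 52
161 = 3·52 + 5
52 = 10·5 + 2
5 = 2·2 + 1
2 = 2·1 + 0  (stop)
So 9137/374 = [24; 2, 3, 10, 2, 2].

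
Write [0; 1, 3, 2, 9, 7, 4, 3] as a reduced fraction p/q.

6295/8107

Using pₖ = aₖpₖ₋₁ + pₖ₋₂ and qₖ = aₖqₖ₋₁ + qₖ₋₂:
  k=0: a=0, p=0, q=1
  k=1: a=1, p=1, q=1
  k=2: a=3, p=3, q=4
  k=3: a=2, p=7, q=9
  k=4: a=9, p=66, q=85
  k=5: a=7, p=469, q=604
  k=6: a=4, p=1942, q=2501
  k=7: a=3, p=6295, q=8107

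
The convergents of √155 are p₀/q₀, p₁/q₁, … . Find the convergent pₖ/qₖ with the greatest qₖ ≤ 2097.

12425/998

√155 = [12; 2, 4, 2, 24, …] (period length 4).
Convergents:
  p_0/q_0 = 12/1
  p_1/q_1 = 25/2
  p_2/q_2 = 112/9
  p_3/q_3 = 249/20
  p_4/q_4 = 6088/489
  p_5/q_5 = 12425/998
  p_6/q_6 = 55788/4481
q_5 = 998 ≤ 2097 < 4481 = q_6, so the answer is 12425/998.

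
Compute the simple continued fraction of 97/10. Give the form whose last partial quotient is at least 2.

[9; 1, 2, 3]

97 = 9·10 + 7
10 = 1·7 + 3
7 = 2·3 + 1
3 = 3·1 + 0  (stop)
So 97/10 = [9; 1, 2, 3].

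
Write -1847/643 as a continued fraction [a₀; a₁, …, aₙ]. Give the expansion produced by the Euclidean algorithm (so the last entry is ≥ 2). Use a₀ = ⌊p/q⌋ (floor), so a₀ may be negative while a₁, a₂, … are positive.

[-3; 7, 1, 5, 3, 4]

-1847 = -3·643 + 82
643 = 7·82 + 69
82 = 1·69 + 13
69 = 5·13 + 4
13 = 3·4 + 1
4 = 4·1 + 0  (stop)
So -1847/643 = [-3; 7, 1, 5, 3, 4].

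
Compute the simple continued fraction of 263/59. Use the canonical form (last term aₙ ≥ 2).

263 = 4×59 + 27
59 = 2×27 + 5
27 = 5×5 + 2
5 = 2×2 + 1
2 = 2×1 + 0  (stop)
So 263/59 = [4; 2, 5, 2, 2].

[4; 2, 5, 2, 2]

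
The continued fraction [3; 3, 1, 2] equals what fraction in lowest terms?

Using pₖ = aₖpₖ₋₁ + pₖ₋₂ and qₖ = aₖqₖ₋₁ + qₖ₋₂:
  k=0: a=3, p=3, q=1
  k=1: a=3, p=10, q=3
  k=2: a=1, p=13, q=4
  k=3: a=2, p=36, q=11

36/11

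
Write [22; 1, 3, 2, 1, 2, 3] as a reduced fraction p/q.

2687/118

Using pₖ = aₖpₖ₋₁ + pₖ₋₂ and qₖ = aₖqₖ₋₁ + qₖ₋₂:
  k=0: a=22, p=22, q=1
  k=1: a=1, p=23, q=1
  k=2: a=3, p=91, q=4
  k=3: a=2, p=205, q=9
  k=4: a=1, p=296, q=13
  k=5: a=2, p=797, q=35
  k=6: a=3, p=2687, q=118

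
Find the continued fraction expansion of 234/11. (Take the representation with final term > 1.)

[21; 3, 1, 2]

234 = 21*11 + 3
11 = 3*3 + 2
3 = 1*2 + 1
2 = 2*1 + 0  (stop)
So 234/11 = [21; 3, 1, 2].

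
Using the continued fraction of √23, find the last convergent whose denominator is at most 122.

√23 = [4; 1, 3, 1, 8, …] (period length 4).
Convergents:
  p_0/q_0 = 4/1
  p_1/q_1 = 5/1
  p_2/q_2 = 19/4
  p_3/q_3 = 24/5
  p_4/q_4 = 211/44
  p_5/q_5 = 235/49
  p_6/q_6 = 916/191
q_5 = 49 ≤ 122 < 191 = q_6, so the answer is 235/49.

235/49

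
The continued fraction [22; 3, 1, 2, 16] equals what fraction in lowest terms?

4009/180

Using pₖ = aₖpₖ₋₁ + pₖ₋₂ and qₖ = aₖqₖ₋₁ + qₖ₋₂:
  k=0: a=22, p=22, q=1
  k=1: a=3, p=67, q=3
  k=2: a=1, p=89, q=4
  k=3: a=2, p=245, q=11
  k=4: a=16, p=4009, q=180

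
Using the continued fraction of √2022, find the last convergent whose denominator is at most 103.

1349/30

√2022 = [44; 1, 28, 1, 88, …] (period length 4).
Convergents:
  p_0/q_0 = 44/1
  p_1/q_1 = 45/1
  p_2/q_2 = 1304/29
  p_3/q_3 = 1349/30
  p_4/q_4 = 120016/2669
q_3 = 30 ≤ 103 < 2669 = q_4, so the answer is 1349/30.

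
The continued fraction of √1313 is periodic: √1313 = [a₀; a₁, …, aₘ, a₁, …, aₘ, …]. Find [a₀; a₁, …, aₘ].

[36; 4, 4, 72]

a₀ = ⌊√1313⌋ = 36.
With m₀=0, d₀=1 and mₖ₊₁ = dₖaₖ − mₖ, dₖ₊₁ = (n − mₖ₊₁²)/dₖ, aₖ₊₁ = ⌊(a₀+mₖ₊₁)/dₖ₊₁⌋:
  k=1: m=36, d=17, a=4
  k=2: m=32, d=17, a=4
  k=3: m=36, d=1, a=72
d=1 and a=2a₀=72 at k=3, so the next step gives (m, d) = (36, 17) again — its k=1 value — and the period has length 3.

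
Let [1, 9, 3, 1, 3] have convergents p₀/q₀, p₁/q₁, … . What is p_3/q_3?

41/37

Using pₖ = aₖpₖ₋₁ + pₖ₋₂, qₖ = aₖqₖ₋₁ + qₖ₋₂ (with p₋₁=1, p₋₂=0, q₋₁=0, q₋₂=1):
  k=0: a=1, p=1, q=1
  k=1: a=9, p=10, q=9
  k=2: a=3, p=31, q=28
  k=3: a=1, p=41, q=37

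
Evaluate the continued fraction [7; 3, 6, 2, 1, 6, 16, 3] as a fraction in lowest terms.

145083/19829

Fold from the inside: start with 3/1.
  16 + 1/3 = 49/3
  6 + 3/49 = 297/49
  1 + 49/297 = 346/297
  2 + 297/346 = 989/346
  6 + 346/989 = 6280/989
  3 + 989/6280 = 19829/6280
  7 + 6280/19829 = 145083/19829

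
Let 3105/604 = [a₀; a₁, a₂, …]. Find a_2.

3105 = 5·604 + 85   →  a_0 = 5
604 = 7·85 + 9   →  a_1 = 7
85 = 9·9 + 4   →  a_2 = 9

9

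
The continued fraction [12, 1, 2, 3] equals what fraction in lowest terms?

Fold from the inside: start with 3/1.
  2 + 1/3 = 7/3
  1 + 3/7 = 10/7
  12 + 7/10 = 127/10

127/10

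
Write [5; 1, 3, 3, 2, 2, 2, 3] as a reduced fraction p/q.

3466/601

Fold from the inside: start with 3/1.
  2 + 1/3 = 7/3
  2 + 3/7 = 17/7
  2 + 7/17 = 41/17
  3 + 17/41 = 140/41
  3 + 41/140 = 461/140
  1 + 140/461 = 601/461
  5 + 461/601 = 3466/601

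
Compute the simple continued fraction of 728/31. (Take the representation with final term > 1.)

[23; 2, 15]

728 = 23×31 + 15
31 = 2×15 + 1
15 = 15×1 + 0  (stop)
So 728/31 = [23; 2, 15].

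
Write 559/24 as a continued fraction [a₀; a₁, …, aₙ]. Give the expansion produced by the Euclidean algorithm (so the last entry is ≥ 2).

559 = 23·24 + 7
24 = 3·7 + 3
7 = 2·3 + 1
3 = 3·1 + 0  (stop)
So 559/24 = [23; 3, 2, 3].

[23; 3, 2, 3]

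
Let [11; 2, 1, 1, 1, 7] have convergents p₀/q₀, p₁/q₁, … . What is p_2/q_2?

Using pₖ = aₖpₖ₋₁ + pₖ₋₂, qₖ = aₖqₖ₋₁ + qₖ₋₂ (with p₋₁=1, p₋₂=0, q₋₁=0, q₋₂=1):
  k=0: a=11, p=11, q=1
  k=1: a=2, p=23, q=2
  k=2: a=1, p=34, q=3

34/3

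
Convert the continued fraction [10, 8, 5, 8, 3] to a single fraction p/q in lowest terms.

10618/1049

Using pₖ = aₖpₖ₋₁ + pₖ₋₂ and qₖ = aₖqₖ₋₁ + qₖ₋₂:
  k=0: a=10, p=10, q=1
  k=1: a=8, p=81, q=8
  k=2: a=5, p=415, q=41
  k=3: a=8, p=3401, q=336
  k=4: a=3, p=10618, q=1049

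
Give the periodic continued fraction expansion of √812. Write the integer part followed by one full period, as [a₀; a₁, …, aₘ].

[28; 2, 56]

a₀ = ⌊√812⌋ = 28.
With m₀=0, d₀=1 and mₖ₊₁ = dₖaₖ − mₖ, dₖ₊₁ = (n − mₖ₊₁²)/dₖ, aₖ₊₁ = ⌊(a₀+mₖ₊₁)/dₖ₊₁⌋:
  k=1: m=28, d=28, a=2
  k=2: m=28, d=1, a=56
d=1 and a=2a₀=56 at k=2, so the next step gives (m, d) = (28, 28) again — its k=1 value — and the period has length 2.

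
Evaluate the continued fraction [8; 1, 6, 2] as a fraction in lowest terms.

Fold from the inside: start with 2/1.
  6 + 1/2 = 13/2
  1 + 2/13 = 15/13
  8 + 13/15 = 133/15

133/15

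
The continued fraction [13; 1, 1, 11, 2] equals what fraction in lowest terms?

649/48

Fold from the inside: start with 2/1.
  11 + 1/2 = 23/2
  1 + 2/23 = 25/23
  1 + 23/25 = 48/25
  13 + 25/48 = 649/48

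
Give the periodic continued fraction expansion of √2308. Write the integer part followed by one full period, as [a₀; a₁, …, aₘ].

[48; 24, 96]

a₀ = ⌊√2308⌋ = 48.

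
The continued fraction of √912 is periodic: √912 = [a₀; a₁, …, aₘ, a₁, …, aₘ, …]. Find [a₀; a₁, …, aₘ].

a₀ = ⌊√912⌋ = 30.
With m₀=0, d₀=1 and mₖ₊₁ = dₖaₖ − mₖ, dₖ₊₁ = (n − mₖ₊₁²)/dₖ, aₖ₊₁ = ⌊(a₀+mₖ₊₁)/dₖ₊₁⌋:
  k=1: m=30, d=12, a=5
  k=2: m=30, d=1, a=60
d=1 and a=2a₀=60 at k=2, so the next step gives (m, d) = (30, 12) again — its k=1 value — and the period has length 2.

[30; 5, 60]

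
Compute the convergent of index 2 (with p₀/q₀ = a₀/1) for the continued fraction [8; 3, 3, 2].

Using pₖ = aₖpₖ₋₁ + pₖ₋₂, qₖ = aₖqₖ₋₁ + qₖ₋₂ (with p₋₁=1, p₋₂=0, q₋₁=0, q₋₂=1):
  k=0: a=8, p=8, q=1
  k=1: a=3, p=25, q=3
  k=2: a=3, p=83, q=10

83/10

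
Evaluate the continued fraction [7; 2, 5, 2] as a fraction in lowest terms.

179/24

Using pₖ = aₖpₖ₋₁ + pₖ₋₂ and qₖ = aₖqₖ₋₁ + qₖ₋₂:
  k=0: a=7, p=7, q=1
  k=1: a=2, p=15, q=2
  k=2: a=5, p=82, q=11
  k=3: a=2, p=179, q=24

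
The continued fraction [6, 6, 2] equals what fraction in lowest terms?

Using pₖ = aₖpₖ₋₁ + pₖ₋₂ and qₖ = aₖqₖ₋₁ + qₖ₋₂:
  k=0: a=6, p=6, q=1
  k=1: a=6, p=37, q=6
  k=2: a=2, p=80, q=13

80/13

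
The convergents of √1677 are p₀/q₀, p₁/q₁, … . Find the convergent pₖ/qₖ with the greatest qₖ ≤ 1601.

34399/840

√1677 = [40; 1, 19, 2, 19, 1, 80, …] (period length 6).
Convergents:
  p_0/q_0 = 40/1
  p_1/q_1 = 41/1
  p_2/q_2 = 819/20
  p_3/q_3 = 1679/41
  p_4/q_4 = 32720/799
  p_5/q_5 = 34399/840
  p_6/q_6 = 2784640/67999
q_5 = 840 ≤ 1601 < 67999 = q_6, so the answer is 34399/840.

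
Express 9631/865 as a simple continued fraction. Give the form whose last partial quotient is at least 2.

[11; 7, 2, 5, 3, 3]

9631 = 11·865 + 116
865 = 7·116 + 53
116 = 2·53 + 10
53 = 5·10 + 3
10 = 3·3 + 1
3 = 3·1 + 0  (stop)
So 9631/865 = [11; 7, 2, 5, 3, 3].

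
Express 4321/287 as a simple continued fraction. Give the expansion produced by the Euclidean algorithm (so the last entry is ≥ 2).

[15; 17, 1, 15]

4321 = 15·287 + 16
287 = 17·16 + 15
16 = 1·15 + 1
15 = 15·1 + 0  (stop)
So 4321/287 = [15; 17, 1, 15].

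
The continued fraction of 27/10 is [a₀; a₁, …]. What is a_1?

1

27 = 2·10 + 7   →  a_0 = 2
10 = 1·7 + 3   →  a_1 = 1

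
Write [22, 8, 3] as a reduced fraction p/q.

553/25

Using pₖ = aₖpₖ₋₁ + pₖ₋₂ and qₖ = aₖqₖ₋₁ + qₖ₋₂:
  k=0: a=22, p=22, q=1
  k=1: a=8, p=177, q=8
  k=2: a=3, p=553, q=25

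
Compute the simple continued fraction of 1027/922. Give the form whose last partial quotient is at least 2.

[1; 8, 1, 3, 1, 1, 3, 3]

1027 = 1*922 + 105
922 = 8*105 + 82
105 = 1*82 + 23
82 = 3*23 + 13
23 = 1*13 + 10
13 = 1*10 + 3
10 = 3*3 + 1
3 = 3*1 + 0  (stop)
So 1027/922 = [1; 8, 1, 3, 1, 1, 3, 3].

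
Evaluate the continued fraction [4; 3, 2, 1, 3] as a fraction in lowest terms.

Using pₖ = aₖpₖ₋₁ + pₖ₋₂ and qₖ = aₖqₖ₋₁ + qₖ₋₂:
  k=0: a=4, p=4, q=1
  k=1: a=3, p=13, q=3
  k=2: a=2, p=30, q=7
  k=3: a=1, p=43, q=10
  k=4: a=3, p=159, q=37

159/37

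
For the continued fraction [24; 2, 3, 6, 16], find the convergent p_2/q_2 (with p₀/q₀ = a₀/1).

Using pₖ = aₖpₖ₋₁ + pₖ₋₂, qₖ = aₖqₖ₋₁ + qₖ₋₂ (with p₋₁=1, p₋₂=0, q₋₁=0, q₋₂=1):
  k=0: a=24, p=24, q=1
  k=1: a=2, p=49, q=2
  k=2: a=3, p=171, q=7

171/7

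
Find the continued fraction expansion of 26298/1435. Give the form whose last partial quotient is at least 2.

[18; 3, 15, 10, 3]

26298 = 18×1435 + 468
1435 = 3×468 + 31
468 = 15×31 + 3
31 = 10×3 + 1
3 = 3×1 + 0  (stop)
So 26298/1435 = [18; 3, 15, 10, 3].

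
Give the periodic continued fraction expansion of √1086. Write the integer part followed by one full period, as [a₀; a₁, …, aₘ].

[32; 1, 20, 1, 64]

a₀ = ⌊√1086⌋ = 32.
With m₀=0, d₀=1 and mₖ₊₁ = dₖaₖ − mₖ, dₖ₊₁ = (n − mₖ₊₁²)/dₖ, aₖ₊₁ = ⌊(a₀+mₖ₊₁)/dₖ₊₁⌋:
  k=1: m=32, d=62, a=1
  k=2: m=30, d=3, a=20
  k=3: m=30, d=62, a=1
  k=4: m=32, d=1, a=64
d=1 and a=2a₀=64 at k=4, so the next step gives (m, d) = (32, 62) again — its k=1 value — and the period has length 4.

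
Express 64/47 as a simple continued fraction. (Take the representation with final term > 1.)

64 = 1·47 + 17
47 = 2·17 + 13
17 = 1·13 + 4
13 = 3·4 + 1
4 = 4·1 + 0  (stop)
So 64/47 = [1; 2, 1, 3, 4].

[1; 2, 1, 3, 4]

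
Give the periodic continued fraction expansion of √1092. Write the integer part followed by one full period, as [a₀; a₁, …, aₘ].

[33; 22, 66]

a₀ = ⌊√1092⌋ = 33.
With m₀=0, d₀=1 and mₖ₊₁ = dₖaₖ − mₖ, dₖ₊₁ = (n − mₖ₊₁²)/dₖ, aₖ₊₁ = ⌊(a₀+mₖ₊₁)/dₖ₊₁⌋:
  k=1: m=33, d=3, a=22
  k=2: m=33, d=1, a=66
d=1 and a=2a₀=66 at k=2, so the next step gives (m, d) = (33, 3) again — its k=1 value — and the period has length 2.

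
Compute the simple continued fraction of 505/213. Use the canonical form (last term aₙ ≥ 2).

505 = 2·213 + 79
213 = 2·79 + 55
79 = 1·55 + 24
55 = 2·24 + 7
24 = 3·7 + 3
7 = 2·3 + 1
3 = 3·1 + 0  (stop)
So 505/213 = [2; 2, 1, 2, 3, 2, 3].

[2; 2, 1, 2, 3, 2, 3]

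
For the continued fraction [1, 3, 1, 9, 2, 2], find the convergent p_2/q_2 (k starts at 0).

5/4

Using pₖ = aₖpₖ₋₁ + pₖ₋₂, qₖ = aₖqₖ₋₁ + qₖ₋₂ (with p₋₁=1, p₋₂=0, q₋₁=0, q₋₂=1):
  k=0: a=1, p=1, q=1
  k=1: a=3, p=4, q=3
  k=2: a=1, p=5, q=4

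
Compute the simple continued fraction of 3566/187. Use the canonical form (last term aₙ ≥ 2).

[19; 14, 2, 1, 1, 2]

3566 = 19*187 + 13
187 = 14*13 + 5
13 = 2*5 + 3
5 = 1*3 + 2
3 = 1*2 + 1
2 = 2*1 + 0  (stop)
So 3566/187 = [19; 14, 2, 1, 1, 2].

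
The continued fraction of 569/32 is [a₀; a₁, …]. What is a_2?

3

569 = 17·32 + 25   →  a_0 = 17
32 = 1·25 + 7   →  a_1 = 1
25 = 3·7 + 4   →  a_2 = 3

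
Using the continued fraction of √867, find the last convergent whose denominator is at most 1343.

31241/1061

√867 = [29; 2, 4, 29, 4, 2, 58, …] (period length 6).
Convergents:
  p_0/q_0 = 29/1
  p_1/q_1 = 59/2
  p_2/q_2 = 265/9
  p_3/q_3 = 7744/263
  p_4/q_4 = 31241/1061
  p_5/q_5 = 70226/2385
q_4 = 1061 ≤ 1343 < 2385 = q_5, so the answer is 31241/1061.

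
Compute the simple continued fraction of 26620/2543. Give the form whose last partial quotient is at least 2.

26620 = 10*2543 + 1190
2543 = 2*1190 + 163
1190 = 7*163 + 49
163 = 3*49 + 16
49 = 3*16 + 1
16 = 16*1 + 0  (stop)
So 26620/2543 = [10; 2, 7, 3, 3, 16].

[10; 2, 7, 3, 3, 16]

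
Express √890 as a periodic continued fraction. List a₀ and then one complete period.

a₀ = ⌊√890⌋ = 29.
With m₀=0, d₀=1 and mₖ₊₁ = dₖaₖ − mₖ, dₖ₊₁ = (n − mₖ₊₁²)/dₖ, aₖ₊₁ = ⌊(a₀+mₖ₊₁)/dₖ₊₁⌋:
  k=1: m=29, d=49, a=1
  k=2: m=20, d=10, a=4
  k=3: m=20, d=49, a=1
  k=4: m=29, d=1, a=58
d=1 and a=2a₀=58 at k=4, so the next step gives (m, d) = (29, 49) again — its k=1 value — and the period has length 4.

[29; 1, 4, 1, 58]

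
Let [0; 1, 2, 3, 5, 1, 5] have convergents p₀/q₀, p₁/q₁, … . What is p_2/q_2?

Using pₖ = aₖpₖ₋₁ + pₖ₋₂, qₖ = aₖqₖ₋₁ + qₖ₋₂ (with p₋₁=1, p₋₂=0, q₋₁=0, q₋₂=1):
  k=0: a=0, p=0, q=1
  k=1: a=1, p=1, q=1
  k=2: a=2, p=2, q=3

2/3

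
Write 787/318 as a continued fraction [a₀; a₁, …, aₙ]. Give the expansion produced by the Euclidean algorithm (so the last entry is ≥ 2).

[2; 2, 9, 2, 3, 2]

787 = 2×318 + 151
318 = 2×151 + 16
151 = 9×16 + 7
16 = 2×7 + 2
7 = 3×2 + 1
2 = 2×1 + 0  (stop)
So 787/318 = [2; 2, 9, 2, 3, 2].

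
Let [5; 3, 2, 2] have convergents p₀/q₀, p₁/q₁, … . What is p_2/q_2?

Using pₖ = aₖpₖ₋₁ + pₖ₋₂, qₖ = aₖqₖ₋₁ + qₖ₋₂ (with p₋₁=1, p₋₂=0, q₋₁=0, q₋₂=1):
  k=0: a=5, p=5, q=1
  k=1: a=3, p=16, q=3
  k=2: a=2, p=37, q=7

37/7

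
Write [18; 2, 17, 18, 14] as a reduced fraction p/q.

164209/8883

Using pₖ = aₖpₖ₋₁ + pₖ₋₂ and qₖ = aₖqₖ₋₁ + qₖ₋₂:
  k=0: a=18, p=18, q=1
  k=1: a=2, p=37, q=2
  k=2: a=17, p=647, q=35
  k=3: a=18, p=11683, q=632
  k=4: a=14, p=164209, q=8883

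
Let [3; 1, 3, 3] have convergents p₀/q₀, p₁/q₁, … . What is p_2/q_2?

Using pₖ = aₖpₖ₋₁ + pₖ₋₂, qₖ = aₖqₖ₋₁ + qₖ₋₂ (with p₋₁=1, p₋₂=0, q₋₁=0, q₋₂=1):
  k=0: a=3, p=3, q=1
  k=1: a=1, p=4, q=1
  k=2: a=3, p=15, q=4

15/4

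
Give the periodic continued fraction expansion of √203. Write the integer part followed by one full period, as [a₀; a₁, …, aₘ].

a₀ = ⌊√203⌋ = 14.
With m₀=0, d₀=1 and mₖ₊₁ = dₖaₖ − mₖ, dₖ₊₁ = (n − mₖ₊₁²)/dₖ, aₖ₊₁ = ⌊(a₀+mₖ₊₁)/dₖ₊₁⌋:
  k=1: m=14, d=7, a=4
  k=2: m=14, d=1, a=28
d=1 and a=2a₀=28 at k=2, so the next step gives (m, d) = (14, 7) again — its k=1 value — and the period has length 2.

[14; 4, 28]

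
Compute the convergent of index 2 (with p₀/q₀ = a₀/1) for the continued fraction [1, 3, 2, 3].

Using pₖ = aₖpₖ₋₁ + pₖ₋₂, qₖ = aₖqₖ₋₁ + qₖ₋₂ (with p₋₁=1, p₋₂=0, q₋₁=0, q₋₂=1):
  k=0: a=1, p=1, q=1
  k=1: a=3, p=4, q=3
  k=2: a=2, p=9, q=7

9/7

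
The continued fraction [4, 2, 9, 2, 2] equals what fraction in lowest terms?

443/99

Fold from the inside: start with 2/1.
  2 + 1/2 = 5/2
  9 + 2/5 = 47/5
  2 + 5/47 = 99/47
  4 + 47/99 = 443/99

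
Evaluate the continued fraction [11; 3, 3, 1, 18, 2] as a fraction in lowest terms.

5665/501

Using pₖ = aₖpₖ₋₁ + pₖ₋₂ and qₖ = aₖqₖ₋₁ + qₖ₋₂:
  k=0: a=11, p=11, q=1
  k=1: a=3, p=34, q=3
  k=2: a=3, p=113, q=10
  k=3: a=1, p=147, q=13
  k=4: a=18, p=2759, q=244
  k=5: a=2, p=5665, q=501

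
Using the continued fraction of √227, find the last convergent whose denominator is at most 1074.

6795/451

√227 = [15; 15, 30, …] (period length 2).
Convergents:
  p_0/q_0 = 15/1
  p_1/q_1 = 226/15
  p_2/q_2 = 6795/451
  p_3/q_3 = 102151/6780
q_2 = 451 ≤ 1074 < 6780 = q_3, so the answer is 6795/451.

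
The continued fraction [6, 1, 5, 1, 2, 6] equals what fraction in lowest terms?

870/127

Fold from the inside: start with 6/1.
  2 + 1/6 = 13/6
  1 + 6/13 = 19/13
  5 + 13/19 = 108/19
  1 + 19/108 = 127/108
  6 + 108/127 = 870/127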